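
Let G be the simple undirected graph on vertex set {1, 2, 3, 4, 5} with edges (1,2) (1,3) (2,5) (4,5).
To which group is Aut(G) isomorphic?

Z_2

The degree sequence is [2, 2, 1, 1, 2]; the two degree-1 vertices 3 and 4 are the ends of a path, so G = P_5. A path has exactly one nontrivial symmetry — reversal — giving Aut(G) of order 2.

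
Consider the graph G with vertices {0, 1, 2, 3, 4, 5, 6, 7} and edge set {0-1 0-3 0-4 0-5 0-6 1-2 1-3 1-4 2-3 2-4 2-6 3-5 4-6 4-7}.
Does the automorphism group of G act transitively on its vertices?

No

Vertex 5 is the only vertex of degree 2, so every automorphism fixes it; G is not vertex-transitive.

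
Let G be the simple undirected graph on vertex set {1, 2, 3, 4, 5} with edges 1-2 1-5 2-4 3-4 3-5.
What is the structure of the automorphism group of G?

the dihedral group of order 10

G is 2-regular and connected on 5 vertices, i.e. the cycle C_5. The automorphisms of the 5-cycle are exactly the symmetries of a regular 5-gon: the dihedral group D_5, |D_5| = 10.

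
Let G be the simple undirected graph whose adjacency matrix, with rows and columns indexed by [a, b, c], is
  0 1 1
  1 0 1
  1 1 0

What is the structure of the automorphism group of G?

Every vertex has degree 2, so G is the complete graph K_3. Every bijection on the vertex set is an automorphism of K_3; hence Aut(K_3) ≅ S_3, order 6.

S_3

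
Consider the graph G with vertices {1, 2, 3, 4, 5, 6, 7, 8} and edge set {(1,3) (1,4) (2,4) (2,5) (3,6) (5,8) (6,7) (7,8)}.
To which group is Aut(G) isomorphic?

D_8

Every vertex has degree 2 and the graph is connected, so G is the 8-cycle C_8. The automorphisms of the 8-cycle are exactly the symmetries of a regular 8-gon: the dihedral group D_8, |D_8| = 16.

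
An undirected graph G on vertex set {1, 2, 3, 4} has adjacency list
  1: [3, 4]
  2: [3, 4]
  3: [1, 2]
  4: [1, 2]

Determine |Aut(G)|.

G is 2-regular and bipartite on 2^2 = 4 vertices with girth 4; it is the hypercube graph Q_2. The symmetry group of the 2-cube is the hyperoctahedral group B_2 = Z_2 ≀ S_2, of order 2^2·2! = 8.

8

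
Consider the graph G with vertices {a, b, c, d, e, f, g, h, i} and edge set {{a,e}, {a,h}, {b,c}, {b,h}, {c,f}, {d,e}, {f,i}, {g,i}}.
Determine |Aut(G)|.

The degree sequence is [2, 2, 2, 1, 2, 2, 1, 2, 2]; the two degree-1 vertices d and g are the ends of a path, so G = P_9. The only nontrivial automorphism of a path is the end-to-end reflection, so Aut(G) ≅ Z_2.

2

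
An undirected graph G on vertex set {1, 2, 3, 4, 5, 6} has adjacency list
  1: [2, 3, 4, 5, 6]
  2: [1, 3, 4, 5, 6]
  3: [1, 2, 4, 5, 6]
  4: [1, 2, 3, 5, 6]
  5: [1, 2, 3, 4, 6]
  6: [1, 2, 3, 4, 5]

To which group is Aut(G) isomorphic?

All 6 vertices are pairwise adjacent: G = K_6. Any permutation of the 6 vertices preserves K_6, so Aut(K_6) = S_6 of order 6! = 720.

S_6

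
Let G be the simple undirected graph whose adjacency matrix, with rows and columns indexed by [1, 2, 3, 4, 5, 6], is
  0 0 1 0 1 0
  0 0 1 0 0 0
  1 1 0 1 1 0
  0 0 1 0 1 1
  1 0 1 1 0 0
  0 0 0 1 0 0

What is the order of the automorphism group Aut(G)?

1

Degrees alone do not determine every vertex (e.g. 2 and 6 both have degree 1), but their neighbour-degree multisets differ: N(2) has degrees [4] while N(6) has degrees [3]. Repeating this refinement separates all vertices, so the only automorphism is the identity.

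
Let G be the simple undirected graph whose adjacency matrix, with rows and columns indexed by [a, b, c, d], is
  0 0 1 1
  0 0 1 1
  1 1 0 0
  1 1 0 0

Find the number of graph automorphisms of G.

8

G is 2-regular and bipartite on 2^2 = 4 vertices with girth 4; it is the hypercube graph Q_2. Aut(Q_2) consists of the signed permutations of the 2 coordinate axes: 2! permutations times 2^2 sign flips, so |Aut| = 2^2·2! = 8.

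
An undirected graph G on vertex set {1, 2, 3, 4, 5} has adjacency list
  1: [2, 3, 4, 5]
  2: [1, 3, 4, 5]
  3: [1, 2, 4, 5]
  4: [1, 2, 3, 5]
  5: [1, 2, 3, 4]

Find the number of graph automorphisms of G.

All 5 vertices are pairwise adjacent: G = K_5. Any permutation of the 5 vertices preserves K_5, so Aut(K_5) = S_5 of order 5! = 120.

120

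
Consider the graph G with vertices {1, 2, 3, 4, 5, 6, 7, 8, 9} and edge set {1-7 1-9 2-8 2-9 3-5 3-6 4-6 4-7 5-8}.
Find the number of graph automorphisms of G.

Every vertex has degree 2 and the graph is connected, so G is the 9-cycle C_9. C_9 has 9 rotations and 9 reflections, so Aut(C_9) ≅ D_9 of order 18.

18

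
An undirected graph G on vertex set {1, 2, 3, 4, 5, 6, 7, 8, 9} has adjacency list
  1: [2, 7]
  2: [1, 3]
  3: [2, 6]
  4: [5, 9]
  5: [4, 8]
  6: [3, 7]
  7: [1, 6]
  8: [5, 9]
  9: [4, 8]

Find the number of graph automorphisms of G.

80

G has two connected components, {1, 2, 3, 6, 7} and {4, 5, 8, 9}; each is 2-regular, so G = C_5 ⊔ C_4. The components are non-isomorphic (different sizes), so Aut(G) = Aut(C_4) × Aut(C_5) = D_4 × D_5 of order 8·10 = 80.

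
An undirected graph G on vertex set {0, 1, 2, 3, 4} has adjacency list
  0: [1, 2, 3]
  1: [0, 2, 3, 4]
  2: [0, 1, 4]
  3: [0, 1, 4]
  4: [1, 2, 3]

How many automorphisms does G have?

Vertex 1 is the unique vertex of degree 4; the remaining 4 vertices each have degree 3 and induce a cycle, so G is the wheel on 5 vertices with hub 1. Every automorphism fixes the hub and acts on the rim 4-cycle, so Aut(G) ≅ Aut(C_4) = D_4 of order 8.

8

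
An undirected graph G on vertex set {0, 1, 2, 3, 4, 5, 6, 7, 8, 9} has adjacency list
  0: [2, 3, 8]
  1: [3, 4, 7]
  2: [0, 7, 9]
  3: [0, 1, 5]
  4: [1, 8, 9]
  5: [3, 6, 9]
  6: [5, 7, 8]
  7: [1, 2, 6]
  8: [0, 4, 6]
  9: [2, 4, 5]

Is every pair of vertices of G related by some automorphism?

Yes

G is 3-regular on 10 vertices with no triangles and no 4-cycles (girth 5): this is the Petersen graph. Viewing the Petersen graph as the Kneser graph K(5,2) — vertices are 2-subsets of {1,…,5}, edges join disjoint pairs — its automorphisms are exactly the permutations of the 5-element set, so Aut ≅ S_5 of order 120. Under this action every vertex can be carried to every other, so G is vertex-transitive.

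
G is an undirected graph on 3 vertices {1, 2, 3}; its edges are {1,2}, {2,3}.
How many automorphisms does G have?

2

The degree sequence is [1, 2, 1]; the two degree-1 vertices 1 and 3 are the ends of a path, so G = P_3. A path has exactly one nontrivial symmetry — reversal — giving Aut(G) of order 2.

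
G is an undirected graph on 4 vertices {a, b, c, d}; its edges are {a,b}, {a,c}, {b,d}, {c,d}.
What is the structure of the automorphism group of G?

G is 2-regular and connected on 4 vertices, i.e. the cycle C_4. The automorphisms of the 4-cycle are exactly the symmetries of a regular 4-gon: the dihedral group D_4, |D_4| = 8.

the dihedral group of order 8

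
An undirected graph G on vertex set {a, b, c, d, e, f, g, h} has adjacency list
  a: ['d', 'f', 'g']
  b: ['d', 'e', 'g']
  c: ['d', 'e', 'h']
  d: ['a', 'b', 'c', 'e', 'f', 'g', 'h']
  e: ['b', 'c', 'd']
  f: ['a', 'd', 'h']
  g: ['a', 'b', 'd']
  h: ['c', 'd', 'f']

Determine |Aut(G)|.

Vertex d is the unique vertex of degree 7; the remaining 7 vertices each have degree 3 and induce a cycle, so G is the wheel on 8 vertices with hub d. With the hub fixed, the remaining symmetry is that of the rim cycle C_7, giving the dihedral group D_7.

14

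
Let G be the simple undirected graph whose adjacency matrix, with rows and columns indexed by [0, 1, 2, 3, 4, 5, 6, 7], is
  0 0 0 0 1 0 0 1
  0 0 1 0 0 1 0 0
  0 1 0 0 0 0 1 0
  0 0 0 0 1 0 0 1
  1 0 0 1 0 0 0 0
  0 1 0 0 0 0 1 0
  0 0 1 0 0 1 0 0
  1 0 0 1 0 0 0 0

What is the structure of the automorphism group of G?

(D_4 × D_4) ⋊ Z_2

G has two connected components, {1, 2, 5, 6} and {0, 3, 4, 7}; each is 2-regular, so G = C_4 ⊔ C_4. Aut of a disjoint union of two copies of C_4 is the wreath product D_4 ≀ Z_2, of order 2·8² = 128.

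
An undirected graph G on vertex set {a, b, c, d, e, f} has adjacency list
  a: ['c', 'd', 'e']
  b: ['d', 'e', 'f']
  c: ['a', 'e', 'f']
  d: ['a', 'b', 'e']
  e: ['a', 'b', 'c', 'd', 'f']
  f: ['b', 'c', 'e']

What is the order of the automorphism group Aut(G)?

10

Vertex e is the unique vertex of degree 5; the remaining 5 vertices each have degree 3 and induce a cycle, so G is the wheel on 6 vertices with hub e. With the hub fixed, the remaining symmetry is that of the rim cycle C_5, giving the dihedral group D_5.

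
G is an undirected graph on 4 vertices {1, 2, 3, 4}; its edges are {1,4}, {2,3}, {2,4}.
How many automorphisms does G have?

The degree sequence is [1, 2, 1, 2]; the two degree-1 vertices 1 and 3 are the ends of a path, so G = P_4. A path has exactly one nontrivial symmetry — reversal — giving Aut(G) of order 2.

2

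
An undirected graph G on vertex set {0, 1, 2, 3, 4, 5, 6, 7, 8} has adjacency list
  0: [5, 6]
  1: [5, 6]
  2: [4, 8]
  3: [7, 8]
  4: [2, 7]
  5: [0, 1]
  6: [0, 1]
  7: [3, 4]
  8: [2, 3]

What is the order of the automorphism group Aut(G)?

80

G has two connected components, {2, 3, 4, 7, 8} and {0, 1, 5, 6}; each is 2-regular, so G = C_5 ⊔ C_4. No automorphism exchanges components of different sizes, hence Aut(G) is the direct product D_5 × D_4, order 80.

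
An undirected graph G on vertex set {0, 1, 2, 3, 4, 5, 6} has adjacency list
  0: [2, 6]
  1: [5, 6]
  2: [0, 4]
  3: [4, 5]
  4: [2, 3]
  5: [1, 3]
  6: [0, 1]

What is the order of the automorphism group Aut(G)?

G is 2-regular and connected on 7 vertices, i.e. the cycle C_7. The automorphisms of the 7-cycle are exactly the symmetries of a regular 7-gon: the dihedral group D_7, |D_7| = 14.

14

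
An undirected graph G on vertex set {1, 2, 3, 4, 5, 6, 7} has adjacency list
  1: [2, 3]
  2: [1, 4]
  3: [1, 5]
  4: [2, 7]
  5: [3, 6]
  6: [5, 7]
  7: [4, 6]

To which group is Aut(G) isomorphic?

the dihedral group of order 14

Every vertex has degree 2 and the graph is connected, so G is the 7-cycle C_7. The automorphisms of the 7-cycle are exactly the symmetries of a regular 7-gon: the dihedral group D_7, |D_7| = 14.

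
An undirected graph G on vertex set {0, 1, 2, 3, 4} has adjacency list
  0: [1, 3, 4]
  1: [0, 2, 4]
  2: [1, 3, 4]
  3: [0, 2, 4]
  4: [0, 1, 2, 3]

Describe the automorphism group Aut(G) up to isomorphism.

the dihedral group of order 8

Vertex 4 is the unique vertex of degree 4; the remaining 4 vertices each have degree 3 and induce a cycle, so G is the wheel on 5 vertices with hub 4. With the hub fixed, the remaining symmetry is that of the rim cycle C_4, giving the dihedral group D_4.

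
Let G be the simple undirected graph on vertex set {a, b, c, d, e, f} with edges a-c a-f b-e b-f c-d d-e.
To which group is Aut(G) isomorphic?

D_6

Every vertex has degree 2 and the graph is connected, so G is the 6-cycle C_6. The automorphisms of the 6-cycle are exactly the symmetries of a regular 6-gon: the dihedral group D_6, |D_6| = 12.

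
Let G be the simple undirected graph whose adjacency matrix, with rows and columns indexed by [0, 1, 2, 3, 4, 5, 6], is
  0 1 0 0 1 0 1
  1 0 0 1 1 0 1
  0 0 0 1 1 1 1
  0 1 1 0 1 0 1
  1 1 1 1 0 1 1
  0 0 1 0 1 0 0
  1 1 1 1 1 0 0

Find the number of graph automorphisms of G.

Degrees alone do not determine every vertex (e.g. 1 and 2 both have degree 4), but their neighbour-degree multisets differ: N(1) has degrees [3, 4, 5, 6] while N(2) has degrees [2, 4, 5, 6]. Repeating this refinement separates all vertices, so the only automorphism is the identity.

1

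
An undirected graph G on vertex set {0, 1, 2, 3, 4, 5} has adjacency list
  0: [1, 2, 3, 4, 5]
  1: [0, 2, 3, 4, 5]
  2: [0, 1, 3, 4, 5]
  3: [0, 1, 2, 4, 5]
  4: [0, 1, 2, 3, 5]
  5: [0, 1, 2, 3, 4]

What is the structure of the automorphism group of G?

Every vertex has degree 5, so G is the complete graph K_6. Any permutation of the 6 vertices preserves K_6, so Aut(K_6) = S_6 of order 6! = 720.

the symmetric group on 6 letters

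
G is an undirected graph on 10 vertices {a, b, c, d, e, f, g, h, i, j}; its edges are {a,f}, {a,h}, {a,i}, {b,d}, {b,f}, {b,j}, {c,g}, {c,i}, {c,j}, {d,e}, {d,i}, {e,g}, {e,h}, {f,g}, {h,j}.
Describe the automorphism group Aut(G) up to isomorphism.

G is 3-regular on 10 vertices with no triangles and no 4-cycles (girth 5): this is the Petersen graph. It is a classical fact that the Petersen graph has automorphism group S_5 (order 120), arising from its description as the Kneser graph K(5,2).

the symmetric group S_5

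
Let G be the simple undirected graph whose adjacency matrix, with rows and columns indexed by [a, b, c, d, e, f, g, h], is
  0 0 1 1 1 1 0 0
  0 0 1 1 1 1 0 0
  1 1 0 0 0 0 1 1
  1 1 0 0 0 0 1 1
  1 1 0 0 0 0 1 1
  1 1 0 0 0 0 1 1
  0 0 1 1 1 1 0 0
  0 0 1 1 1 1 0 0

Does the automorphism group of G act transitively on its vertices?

G is 4-regular and bipartite with parts {c, d, e, f} and {a, b, g, h} (each part is independent and every cross-pair is an edge), so G = K_{4,4}. Aut(K_{4,4}) is the wreath product S_4 ≀ Z_2: permute within each part, then optionally swap the parts; |Aut| = 2·(4!)² = 1152. This group acts transitively on the 8 vertices.

Yes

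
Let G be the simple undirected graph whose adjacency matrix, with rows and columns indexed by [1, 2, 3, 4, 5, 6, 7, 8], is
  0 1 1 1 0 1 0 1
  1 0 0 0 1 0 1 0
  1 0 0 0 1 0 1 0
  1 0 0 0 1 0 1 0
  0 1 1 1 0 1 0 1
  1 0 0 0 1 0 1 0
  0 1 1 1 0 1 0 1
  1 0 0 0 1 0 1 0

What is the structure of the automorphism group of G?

The vertices split by degree into {1, 5, 7} (degree 5) and {2, 3, 4, 6, 8} (degree 3); every edge runs between the two parts, so G is the complete bipartite graph K_{3,5}. The parts have unequal sizes, so no automorphism swaps them; each part is permuted independently, giving S_5 × S_3 of order 5!·3! = 720.

S_5 × S_3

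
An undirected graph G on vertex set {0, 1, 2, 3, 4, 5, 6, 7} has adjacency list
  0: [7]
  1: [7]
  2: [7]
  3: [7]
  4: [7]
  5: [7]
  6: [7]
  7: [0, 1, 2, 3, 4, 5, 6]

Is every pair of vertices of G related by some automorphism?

No

Vertex 7 is the only vertex of degree 7, so every automorphism fixes it; G is not vertex-transitive.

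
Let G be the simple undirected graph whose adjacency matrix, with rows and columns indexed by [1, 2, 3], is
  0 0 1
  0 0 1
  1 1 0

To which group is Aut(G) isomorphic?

the cyclic group of order 2

The degree sequence is [1, 1, 2]; the two degree-1 vertices 1 and 2 are the ends of a path, so G = P_3. A path has exactly one nontrivial symmetry — reversal — giving Aut(G) of order 2.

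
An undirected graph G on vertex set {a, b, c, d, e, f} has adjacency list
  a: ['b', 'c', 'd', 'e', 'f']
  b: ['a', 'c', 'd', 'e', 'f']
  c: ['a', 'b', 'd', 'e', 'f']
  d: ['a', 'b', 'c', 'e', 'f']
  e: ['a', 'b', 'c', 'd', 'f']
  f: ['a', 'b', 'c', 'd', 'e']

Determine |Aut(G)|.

720

All 6 vertices are pairwise adjacent: G = K_6. Every bijection on the vertex set is an automorphism of K_6; hence Aut(K_6) ≅ S_6, order 720.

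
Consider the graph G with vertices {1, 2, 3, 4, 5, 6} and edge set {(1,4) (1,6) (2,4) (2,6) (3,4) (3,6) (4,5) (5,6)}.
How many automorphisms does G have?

The vertices split by degree into {4, 6} (degree 4) and {1, 2, 3, 5} (degree 2); every edge runs between the two parts, so G is the complete bipartite graph K_{2,4}. The parts have unequal sizes, so no automorphism swaps them; each part is permuted independently, giving S_2 × S_4 of order 2!·4! = 48.

48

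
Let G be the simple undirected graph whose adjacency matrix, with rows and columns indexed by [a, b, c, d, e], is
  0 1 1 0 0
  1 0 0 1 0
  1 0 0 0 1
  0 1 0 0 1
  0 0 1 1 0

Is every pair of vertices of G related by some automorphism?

Yes

G is 2-regular and connected on 5 vertices, i.e. the cycle C_5. C_5 has 5 rotations and 5 reflections, so Aut(C_5) ≅ D_5 of order 10. Under this action every vertex can be carried to every other, so G is vertex-transitive.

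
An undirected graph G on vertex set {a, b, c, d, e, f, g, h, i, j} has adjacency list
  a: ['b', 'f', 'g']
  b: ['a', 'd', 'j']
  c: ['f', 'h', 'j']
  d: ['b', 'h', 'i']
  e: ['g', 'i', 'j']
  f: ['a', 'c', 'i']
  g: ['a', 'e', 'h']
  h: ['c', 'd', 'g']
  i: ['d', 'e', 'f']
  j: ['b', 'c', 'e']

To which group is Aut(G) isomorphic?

S_5

G is 3-regular on 10 vertices with no triangles and no 4-cycles (girth 5): this is the Petersen graph. Viewing the Petersen graph as the Kneser graph K(5,2) — vertices are 2-subsets of {1,…,5}, edges join disjoint pairs — its automorphisms are exactly the permutations of the 5-element set, so Aut ≅ S_5 of order 120.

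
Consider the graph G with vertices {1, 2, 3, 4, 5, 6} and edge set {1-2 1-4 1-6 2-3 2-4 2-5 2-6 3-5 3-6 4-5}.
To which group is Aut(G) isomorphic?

Vertex 2 is the unique vertex of degree 5; the remaining 5 vertices each have degree 3 and induce a cycle, so G is the wheel on 6 vertices with hub 2. With the hub fixed, the remaining symmetry is that of the rim cycle C_5, giving the dihedral group D_5.

the dihedral group of order 10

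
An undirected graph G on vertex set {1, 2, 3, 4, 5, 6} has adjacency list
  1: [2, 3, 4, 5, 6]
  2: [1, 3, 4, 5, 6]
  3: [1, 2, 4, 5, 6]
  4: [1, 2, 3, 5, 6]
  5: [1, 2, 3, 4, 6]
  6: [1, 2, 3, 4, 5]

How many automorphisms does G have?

720

Every vertex has degree 5, so G is the complete graph K_6. Any permutation of the 6 vertices preserves K_6, so Aut(K_6) = S_6 of order 6! = 720.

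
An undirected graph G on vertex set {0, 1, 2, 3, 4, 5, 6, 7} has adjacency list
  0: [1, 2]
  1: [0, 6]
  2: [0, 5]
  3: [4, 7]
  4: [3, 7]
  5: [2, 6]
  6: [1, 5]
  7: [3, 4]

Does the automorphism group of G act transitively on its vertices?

G has two connected components, {0, 1, 2, 5, 6} and {3, 4, 7}; each is 2-regular, so G = C_5 ⊔ C_3. The orbit of 0 under Aut(G) is {0, 1, 2, 5, 6}, which does not contain 3, so G is not vertex-transitive.

No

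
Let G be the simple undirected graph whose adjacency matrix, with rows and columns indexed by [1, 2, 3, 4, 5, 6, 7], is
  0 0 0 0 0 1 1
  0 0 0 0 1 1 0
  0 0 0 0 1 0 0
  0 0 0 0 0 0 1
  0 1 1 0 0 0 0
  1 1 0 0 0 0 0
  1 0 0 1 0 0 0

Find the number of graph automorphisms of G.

The degree sequence is [2, 2, 1, 1, 2, 2, 2]; the two degree-1 vertices 3 and 4 are the ends of a path, so G = P_7. A path has exactly one nontrivial symmetry — reversal — giving Aut(G) of order 2.

2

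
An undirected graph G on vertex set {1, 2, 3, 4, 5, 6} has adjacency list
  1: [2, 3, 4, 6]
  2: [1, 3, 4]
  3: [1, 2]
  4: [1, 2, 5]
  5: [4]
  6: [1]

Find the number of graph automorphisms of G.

1

Degrees alone do not determine every vertex (e.g. 2 and 4 both have degree 3), but their neighbour-degree multisets differ: N(2) has degrees [2, 3, 4] while N(4) has degrees [1, 3, 4]. Repeating this refinement separates all vertices, so the only automorphism is the identity.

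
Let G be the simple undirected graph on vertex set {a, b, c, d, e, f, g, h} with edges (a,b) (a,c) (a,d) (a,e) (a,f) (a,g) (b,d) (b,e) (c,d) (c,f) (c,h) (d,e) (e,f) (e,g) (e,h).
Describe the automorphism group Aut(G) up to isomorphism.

the trivial group

The degree sequence is [6, 3, 4, 4, 6, 3, 2, 2]. Checking the degree-preserving permutations of the vertex set shows that none except the identity preserves every edge, so Aut(G) is trivial.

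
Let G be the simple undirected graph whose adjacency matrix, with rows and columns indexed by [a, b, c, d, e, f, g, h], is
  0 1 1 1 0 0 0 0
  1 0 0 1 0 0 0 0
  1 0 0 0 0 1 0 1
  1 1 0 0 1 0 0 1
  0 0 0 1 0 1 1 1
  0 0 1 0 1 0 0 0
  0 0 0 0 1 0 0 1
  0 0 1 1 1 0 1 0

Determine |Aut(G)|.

The degree sequence is [3, 2, 3, 4, 4, 2, 2, 4]. Checking the degree-preserving permutations of the vertex set shows that none except the identity preserves every edge, so Aut(G) is trivial.

1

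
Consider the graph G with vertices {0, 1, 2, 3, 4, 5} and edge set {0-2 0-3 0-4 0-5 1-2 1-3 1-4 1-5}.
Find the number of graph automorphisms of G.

48

The vertices split by degree into {0, 1} (degree 4) and {2, 3, 4, 5} (degree 2); every edge runs between the two parts, so G is the complete bipartite graph K_{2,4}. The parts have unequal sizes, so no automorphism swaps them; each part is permuted independently, giving S_4 × S_2 of order 4!·2! = 48.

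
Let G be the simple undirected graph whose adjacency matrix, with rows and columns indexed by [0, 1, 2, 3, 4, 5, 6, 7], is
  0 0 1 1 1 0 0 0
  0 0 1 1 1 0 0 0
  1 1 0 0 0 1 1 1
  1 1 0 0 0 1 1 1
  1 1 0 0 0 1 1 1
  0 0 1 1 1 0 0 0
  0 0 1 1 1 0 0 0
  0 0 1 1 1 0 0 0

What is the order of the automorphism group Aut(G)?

720

The vertices split by degree into {2, 3, 4} (degree 5) and {0, 1, 5, 6, 7} (degree 3); every edge runs between the two parts, so G is the complete bipartite graph K_{3,5}. The parts have unequal sizes, so no automorphism swaps them; each part is permuted independently, giving S_3 × S_5 of order 3!·5! = 720.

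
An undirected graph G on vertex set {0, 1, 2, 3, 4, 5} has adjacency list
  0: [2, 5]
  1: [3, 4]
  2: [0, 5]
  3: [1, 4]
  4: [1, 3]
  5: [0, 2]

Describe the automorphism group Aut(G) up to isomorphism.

D_3 ≀ Z_2

G has two connected components, {1, 3, 4} and {0, 2, 5}; each is 2-regular, so G = C_3 ⊔ C_3. Aut of a disjoint union of two copies of C_3 is the wreath product D_3 ≀ Z_2, of order 2·6² = 72.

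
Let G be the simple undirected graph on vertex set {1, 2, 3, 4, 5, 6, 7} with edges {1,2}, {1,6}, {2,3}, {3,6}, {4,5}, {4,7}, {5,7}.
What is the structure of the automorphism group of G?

D_3 × D_4

G has two connected components, {1, 2, 3, 6} and {4, 5, 7}; each is 2-regular, so G = C_4 ⊔ C_3. The components are non-isomorphic (different sizes), so Aut(G) = Aut(C_3) × Aut(C_4) = D_3 × D_4 of order 6·8 = 48.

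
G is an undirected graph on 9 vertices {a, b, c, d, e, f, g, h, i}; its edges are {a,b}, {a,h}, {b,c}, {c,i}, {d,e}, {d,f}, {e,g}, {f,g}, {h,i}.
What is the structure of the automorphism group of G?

D_5 × D_4

G has two connected components, {a, b, c, h, i} and {d, e, f, g}; each is 2-regular, so G = C_5 ⊔ C_4. No automorphism exchanges components of different sizes, hence Aut(G) is the direct product D_5 × D_4, order 80.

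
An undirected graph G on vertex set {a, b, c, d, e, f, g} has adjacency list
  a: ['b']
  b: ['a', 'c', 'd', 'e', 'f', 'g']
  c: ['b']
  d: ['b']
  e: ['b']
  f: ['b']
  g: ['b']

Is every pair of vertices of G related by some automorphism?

No

Vertex b is the only vertex of degree 6, so every automorphism fixes it; G is not vertex-transitive.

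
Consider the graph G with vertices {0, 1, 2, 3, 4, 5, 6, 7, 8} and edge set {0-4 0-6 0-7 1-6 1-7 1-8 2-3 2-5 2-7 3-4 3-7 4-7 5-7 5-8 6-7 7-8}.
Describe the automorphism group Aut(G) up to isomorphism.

the dihedral group of order 16

Vertex 7 is the unique vertex of degree 8; the remaining 8 vertices each have degree 3 and induce a cycle, so G is the wheel on 9 vertices with hub 7. With the hub fixed, the remaining symmetry is that of the rim cycle C_8, giving the dihedral group D_8.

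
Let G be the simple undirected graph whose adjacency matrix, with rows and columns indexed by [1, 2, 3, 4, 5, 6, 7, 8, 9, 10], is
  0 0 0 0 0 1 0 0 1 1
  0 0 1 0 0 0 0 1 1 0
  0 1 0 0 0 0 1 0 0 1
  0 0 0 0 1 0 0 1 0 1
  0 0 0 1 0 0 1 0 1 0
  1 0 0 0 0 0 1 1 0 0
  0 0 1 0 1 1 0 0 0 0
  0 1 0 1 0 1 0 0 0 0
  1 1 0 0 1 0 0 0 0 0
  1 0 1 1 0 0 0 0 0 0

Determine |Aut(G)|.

G is 3-regular on 10 vertices with no triangles and no 4-cycles (girth 5): this is the Petersen graph. Viewing the Petersen graph as the Kneser graph K(5,2) — vertices are 2-subsets of {1,…,5}, edges join disjoint pairs — its automorphisms are exactly the permutations of the 5-element set, so Aut ≅ S_5 of order 120.

120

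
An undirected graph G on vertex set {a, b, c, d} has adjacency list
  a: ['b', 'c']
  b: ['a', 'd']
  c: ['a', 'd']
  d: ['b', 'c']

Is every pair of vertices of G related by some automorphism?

G is 2-regular and connected on 4 vertices, i.e. the cycle C_4. The automorphisms of the 4-cycle are exactly the symmetries of a regular 4-gon: the dihedral group D_4, |D_4| = 8. This group acts transitively on the 4 vertices.

Yes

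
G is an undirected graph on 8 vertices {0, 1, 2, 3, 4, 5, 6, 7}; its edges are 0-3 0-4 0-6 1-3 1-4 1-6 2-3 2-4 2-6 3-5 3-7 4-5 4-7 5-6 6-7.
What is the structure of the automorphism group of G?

The vertices split by degree into {3, 4, 6} (degree 5) and {0, 1, 2, 5, 7} (degree 3); every edge runs between the two parts, so G is the complete bipartite graph K_{3,5}. The parts have unequal sizes, so no automorphism swaps them; each part is permuted independently, giving S_5 × S_3 of order 5!·3! = 720.

S_5 × S_3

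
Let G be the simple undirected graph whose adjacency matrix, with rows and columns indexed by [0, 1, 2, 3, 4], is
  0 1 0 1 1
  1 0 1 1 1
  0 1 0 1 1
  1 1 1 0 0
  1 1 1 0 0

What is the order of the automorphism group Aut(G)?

8

Vertex 1 is the unique vertex of degree 4; the remaining 4 vertices each have degree 3 and induce a cycle, so G is the wheel on 5 vertices with hub 1. With the hub fixed, the remaining symmetry is that of the rim cycle C_4, giving the dihedral group D_4.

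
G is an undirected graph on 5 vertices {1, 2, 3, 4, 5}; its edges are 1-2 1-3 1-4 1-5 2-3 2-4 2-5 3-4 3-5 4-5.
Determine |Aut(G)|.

All 5 vertices are pairwise adjacent: G = K_5. Every bijection on the vertex set is an automorphism of K_5; hence Aut(K_5) ≅ S_5, order 120.

120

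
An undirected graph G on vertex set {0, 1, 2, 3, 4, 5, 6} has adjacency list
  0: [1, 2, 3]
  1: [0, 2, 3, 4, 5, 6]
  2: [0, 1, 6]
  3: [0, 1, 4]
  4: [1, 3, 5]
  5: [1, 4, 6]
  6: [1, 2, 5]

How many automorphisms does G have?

12

Vertex 1 is the unique vertex of degree 6; the remaining 6 vertices each have degree 3 and induce a cycle, so G is the wheel on 7 vertices with hub 1. Every automorphism fixes the hub and acts on the rim 6-cycle, so Aut(G) ≅ Aut(C_6) = D_6 of order 12.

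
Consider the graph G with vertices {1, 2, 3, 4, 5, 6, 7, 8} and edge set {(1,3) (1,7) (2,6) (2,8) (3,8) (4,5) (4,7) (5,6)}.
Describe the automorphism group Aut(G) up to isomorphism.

the dihedral group of order 16

G is 2-regular and connected on 8 vertices, i.e. the cycle C_8. The automorphisms of the 8-cycle are exactly the symmetries of a regular 8-gon: the dihedral group D_8, |D_8| = 16.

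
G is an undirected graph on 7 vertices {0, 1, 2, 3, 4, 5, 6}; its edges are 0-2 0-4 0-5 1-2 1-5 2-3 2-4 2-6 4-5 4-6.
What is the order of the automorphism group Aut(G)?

1

Degrees alone do not determine every vertex (e.g. 0 and 5 both have degree 3), but their neighbour-degree multisets differ: N(0) has degrees [3, 4, 5] while N(5) has degrees [2, 3, 4]. Repeating this refinement separates all vertices, so the only automorphism is the identity.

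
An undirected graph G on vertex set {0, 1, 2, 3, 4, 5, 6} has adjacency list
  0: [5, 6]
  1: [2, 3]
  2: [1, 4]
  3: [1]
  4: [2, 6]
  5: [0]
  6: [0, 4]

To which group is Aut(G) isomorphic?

Z_2

The degree sequence is [2, 2, 2, 1, 2, 1, 2]; the two degree-1 vertices 3 and 5 are the ends of a path, so G = P_7. A path has exactly one nontrivial symmetry — reversal — giving Aut(G) of order 2.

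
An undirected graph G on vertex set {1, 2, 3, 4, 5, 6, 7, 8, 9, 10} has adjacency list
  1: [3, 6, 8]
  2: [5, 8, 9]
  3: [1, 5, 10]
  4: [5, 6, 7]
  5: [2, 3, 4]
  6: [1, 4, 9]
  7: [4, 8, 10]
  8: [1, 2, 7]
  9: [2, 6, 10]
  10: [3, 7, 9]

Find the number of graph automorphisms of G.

120

G is 3-regular on 10 vertices with no triangles and no 4-cycles (girth 5): this is the Petersen graph. It is a classical fact that the Petersen graph has automorphism group S_5 (order 120), arising from its description as the Kneser graph K(5,2).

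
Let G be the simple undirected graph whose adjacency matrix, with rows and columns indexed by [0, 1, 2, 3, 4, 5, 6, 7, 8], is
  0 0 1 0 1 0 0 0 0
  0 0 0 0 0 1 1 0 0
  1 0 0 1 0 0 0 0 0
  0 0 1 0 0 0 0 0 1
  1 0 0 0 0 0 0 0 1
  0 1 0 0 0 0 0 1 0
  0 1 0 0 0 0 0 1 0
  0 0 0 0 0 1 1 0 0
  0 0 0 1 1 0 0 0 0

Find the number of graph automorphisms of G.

G has two connected components, {0, 2, 3, 4, 8} and {1, 5, 6, 7}; each is 2-regular, so G = C_5 ⊔ C_4. No automorphism exchanges components of different sizes, hence Aut(G) is the direct product D_4 × D_5, order 80.

80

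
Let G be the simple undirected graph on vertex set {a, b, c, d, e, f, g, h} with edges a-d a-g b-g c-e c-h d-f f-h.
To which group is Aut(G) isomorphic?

The degree sequence is [2, 1, 2, 2, 1, 2, 2, 2]; the two degree-1 vertices b and e are the ends of a path, so G = P_8. The only nontrivial automorphism of a path is the end-to-end reflection, so Aut(G) ≅ Z_2.

the cyclic group of order 2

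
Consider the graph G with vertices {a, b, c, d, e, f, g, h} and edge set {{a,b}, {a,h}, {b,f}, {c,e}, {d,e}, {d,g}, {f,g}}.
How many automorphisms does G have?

2

The degree sequence is [2, 2, 1, 2, 2, 2, 2, 1]; the two degree-1 vertices c and h are the ends of a path, so G = P_8. The only nontrivial automorphism of a path is the end-to-end reflection, so Aut(G) ≅ Z_2.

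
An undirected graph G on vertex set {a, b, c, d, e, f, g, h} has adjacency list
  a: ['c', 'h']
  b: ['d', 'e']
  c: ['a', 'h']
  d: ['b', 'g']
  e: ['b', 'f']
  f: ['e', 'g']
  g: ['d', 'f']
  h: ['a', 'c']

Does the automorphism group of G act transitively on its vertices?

No

G has two connected components, {b, d, e, f, g} and {a, c, h}; each is 2-regular, so G = C_5 ⊔ C_3. The orbit of a under Aut(G) is {a, c, h}, which does not contain b, so G is not vertex-transitive.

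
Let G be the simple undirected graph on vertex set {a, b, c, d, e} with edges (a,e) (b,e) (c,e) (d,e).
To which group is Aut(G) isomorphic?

S_4

Vertex e has degree 4 and every other vertex has degree 1, so G is the star K_{1,4} with centre e. Any automorphism fixes the centre and permutes the 4 leaves freely, so Aut(G) ≅ S_4 of order 4! = 24.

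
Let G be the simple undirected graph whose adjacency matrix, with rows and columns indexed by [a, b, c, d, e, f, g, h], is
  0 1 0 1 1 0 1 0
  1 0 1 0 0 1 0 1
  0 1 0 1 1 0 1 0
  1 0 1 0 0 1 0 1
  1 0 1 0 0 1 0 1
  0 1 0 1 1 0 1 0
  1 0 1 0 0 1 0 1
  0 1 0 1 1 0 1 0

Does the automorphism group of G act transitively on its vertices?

Yes

G is 4-regular and bipartite with parts {a, c, f, h} and {b, d, e, g} (each part is independent and every cross-pair is an edge), so G = K_{4,4}. Each part can be permuted independently (S_4 × S_4) and the two equal-size parts can also be swapped, giving (S_4 × S_4) ⋊ Z_2 of order 2·(4!)² = 1152. This group acts transitively on the 8 vertices.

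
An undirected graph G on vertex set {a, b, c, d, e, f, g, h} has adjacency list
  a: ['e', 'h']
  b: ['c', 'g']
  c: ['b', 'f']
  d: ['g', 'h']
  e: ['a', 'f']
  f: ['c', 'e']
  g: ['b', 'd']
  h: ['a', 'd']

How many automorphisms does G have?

16

Every vertex has degree 2 and the graph is connected, so G is the 8-cycle C_8. The automorphisms of the 8-cycle are exactly the symmetries of a regular 8-gon: the dihedral group D_8, |D_8| = 16.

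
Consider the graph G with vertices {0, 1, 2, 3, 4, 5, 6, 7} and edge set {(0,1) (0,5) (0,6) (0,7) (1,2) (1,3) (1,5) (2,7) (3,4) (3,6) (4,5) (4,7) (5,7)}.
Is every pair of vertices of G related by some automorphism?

No

Automorphisms preserve degree, but G has vertices of degree 2 and vertices of degree 4; no automorphism maps one to the other, so G is not vertex-transitive.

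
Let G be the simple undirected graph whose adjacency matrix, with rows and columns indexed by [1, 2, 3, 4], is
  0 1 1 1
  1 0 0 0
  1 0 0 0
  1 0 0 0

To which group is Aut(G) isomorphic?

S_3

Vertex 1 has degree 3 and every other vertex has degree 1, so G is the star K_{1,3} with centre 1. Any automorphism fixes the centre and permutes the 3 leaves freely, so Aut(G) ≅ S_3 of order 3! = 6.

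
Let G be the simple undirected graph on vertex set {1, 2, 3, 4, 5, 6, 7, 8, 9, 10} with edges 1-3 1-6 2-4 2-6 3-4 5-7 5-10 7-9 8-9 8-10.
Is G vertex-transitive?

Yes

G has two connected components, {1, 2, 3, 4, 6} and {5, 7, 8, 9, 10}; each is 2-regular, so G = C_5 ⊔ C_5. With two isomorphic components, Aut(G) = Aut(C_5) ≀ S_2 = (D_5 × D_5) ⋊ Z_2: permute each cycle by D_5, then optionally swap the two cycles. Order 2·(2·5)² = 200. This group acts transitively on the 10 vertices.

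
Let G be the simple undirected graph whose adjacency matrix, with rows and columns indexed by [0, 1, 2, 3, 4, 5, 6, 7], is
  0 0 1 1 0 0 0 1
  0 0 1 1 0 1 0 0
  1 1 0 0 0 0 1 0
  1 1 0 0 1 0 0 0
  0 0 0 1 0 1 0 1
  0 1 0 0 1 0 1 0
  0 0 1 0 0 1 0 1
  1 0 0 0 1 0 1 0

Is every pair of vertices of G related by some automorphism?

Yes

G is 3-regular and bipartite on 2^3 = 8 vertices with girth 4; it is the hypercube graph Q_3. The symmetry group of the 3-cube is the hyperoctahedral group B_3 = Z_2 ≀ S_3, of order 2^3·3! = 48. This group acts transitively on the 8 vertices.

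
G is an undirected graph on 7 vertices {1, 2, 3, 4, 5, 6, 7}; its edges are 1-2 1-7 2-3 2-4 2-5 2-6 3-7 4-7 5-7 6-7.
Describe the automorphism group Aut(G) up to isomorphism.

S_5 × S_2

The vertices split by degree into {2, 7} (degree 5) and {1, 3, 4, 5, 6} (degree 2); every edge runs between the two parts, so G is the complete bipartite graph K_{2,5}. Automorphisms preserve the bipartition setwise (since the parts differ in size) and act as S_5 × S_2 within it; |Aut| = 240.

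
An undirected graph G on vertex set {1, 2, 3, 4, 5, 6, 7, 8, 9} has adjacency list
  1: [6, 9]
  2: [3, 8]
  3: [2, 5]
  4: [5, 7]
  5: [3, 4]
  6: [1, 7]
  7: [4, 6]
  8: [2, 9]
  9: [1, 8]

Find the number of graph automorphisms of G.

18

Every vertex has degree 2 and the graph is connected, so G is the 9-cycle C_9. C_9 has 9 rotations and 9 reflections, so Aut(C_9) ≅ D_9 of order 18.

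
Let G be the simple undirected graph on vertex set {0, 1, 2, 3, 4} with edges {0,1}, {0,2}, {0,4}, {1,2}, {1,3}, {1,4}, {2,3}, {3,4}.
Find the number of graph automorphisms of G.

8

Vertex 1 is the unique vertex of degree 4; the remaining 4 vertices each have degree 3 and induce a cycle, so G is the wheel on 5 vertices with hub 1. Every automorphism fixes the hub and acts on the rim 4-cycle, so Aut(G) ≅ Aut(C_4) = D_4 of order 8.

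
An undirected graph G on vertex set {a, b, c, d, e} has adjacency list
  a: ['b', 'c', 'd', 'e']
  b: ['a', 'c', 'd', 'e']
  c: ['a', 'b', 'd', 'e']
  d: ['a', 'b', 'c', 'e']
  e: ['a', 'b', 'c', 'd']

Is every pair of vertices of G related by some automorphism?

All 5 vertices are pairwise adjacent: G = K_5. Any permutation of the 5 vertices preserves K_5, so Aut(K_5) = S_5 of order 5! = 120. Under this action every vertex can be carried to every other, so G is vertex-transitive.

Yes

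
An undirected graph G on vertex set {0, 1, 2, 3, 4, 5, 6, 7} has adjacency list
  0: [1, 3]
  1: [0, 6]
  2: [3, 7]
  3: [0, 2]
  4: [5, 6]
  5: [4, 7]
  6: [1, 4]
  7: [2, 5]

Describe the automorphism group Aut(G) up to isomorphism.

the dihedral group of order 16

G is 2-regular and connected on 8 vertices, i.e. the cycle C_8. The automorphisms of the 8-cycle are exactly the symmetries of a regular 8-gon: the dihedral group D_8, |D_8| = 16.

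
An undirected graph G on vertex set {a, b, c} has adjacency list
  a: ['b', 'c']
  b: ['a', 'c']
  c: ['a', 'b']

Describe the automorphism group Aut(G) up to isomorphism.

the symmetric group on 3 letters

Every vertex has degree 2, so G is the complete graph K_3. Any permutation of the 3 vertices preserves K_3, so Aut(K_3) = S_3 of order 3! = 6.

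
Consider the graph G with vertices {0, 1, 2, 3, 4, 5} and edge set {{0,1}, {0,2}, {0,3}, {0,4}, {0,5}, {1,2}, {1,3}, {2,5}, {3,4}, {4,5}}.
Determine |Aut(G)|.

Vertex 0 is the unique vertex of degree 5; the remaining 5 vertices each have degree 3 and induce a cycle, so G is the wheel on 6 vertices with hub 0. Every automorphism fixes the hub and acts on the rim 5-cycle, so Aut(G) ≅ Aut(C_5) = D_5 of order 10.

10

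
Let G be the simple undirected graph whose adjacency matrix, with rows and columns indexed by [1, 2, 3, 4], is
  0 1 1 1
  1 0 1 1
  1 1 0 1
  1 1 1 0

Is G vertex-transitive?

Every vertex has degree 3, so G is the complete graph K_4. Any permutation of the 4 vertices preserves K_4, so Aut(K_4) = S_4 of order 4! = 24. Under this action every vertex can be carried to every other, so G is vertex-transitive.

Yes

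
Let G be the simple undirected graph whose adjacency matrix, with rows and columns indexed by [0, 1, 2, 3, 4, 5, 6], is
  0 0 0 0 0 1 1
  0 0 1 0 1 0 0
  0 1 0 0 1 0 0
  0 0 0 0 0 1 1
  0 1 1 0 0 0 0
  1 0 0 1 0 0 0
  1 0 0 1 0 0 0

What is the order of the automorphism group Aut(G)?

48

G has two connected components, {0, 3, 5, 6} and {1, 2, 4}; each is 2-regular, so G = C_4 ⊔ C_3. No automorphism exchanges components of different sizes, hence Aut(G) is the direct product D_3 × D_4, order 48.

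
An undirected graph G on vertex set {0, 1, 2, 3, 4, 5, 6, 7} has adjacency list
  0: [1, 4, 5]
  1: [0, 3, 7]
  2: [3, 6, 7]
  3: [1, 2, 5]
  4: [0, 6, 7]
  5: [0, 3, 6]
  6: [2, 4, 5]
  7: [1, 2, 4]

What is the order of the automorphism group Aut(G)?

G is 3-regular and bipartite on 2^3 = 8 vertices with girth 4; it is the hypercube graph Q_3. The symmetry group of the 3-cube is the hyperoctahedral group B_3 = Z_2 ≀ S_3, of order 2^3·3! = 48.

48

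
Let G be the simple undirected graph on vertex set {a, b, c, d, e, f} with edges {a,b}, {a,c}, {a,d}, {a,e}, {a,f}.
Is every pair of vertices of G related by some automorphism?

No

Vertex a is the only vertex of degree 5, so every automorphism fixes it; G is not vertex-transitive.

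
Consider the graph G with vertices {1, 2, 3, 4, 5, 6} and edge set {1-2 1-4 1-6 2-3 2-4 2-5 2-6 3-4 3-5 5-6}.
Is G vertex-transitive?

Vertex 2 is the only vertex of degree 5, so every automorphism fixes it; G is not vertex-transitive.

No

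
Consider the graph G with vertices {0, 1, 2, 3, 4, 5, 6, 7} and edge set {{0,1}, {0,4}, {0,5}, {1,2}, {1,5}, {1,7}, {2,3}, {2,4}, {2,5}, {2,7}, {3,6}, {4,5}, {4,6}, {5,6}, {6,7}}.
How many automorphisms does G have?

The degree sequence is [3, 4, 5, 2, 4, 5, 4, 3]. Checking the degree-preserving permutations of the vertex set shows that none except the identity preserves every edge, so Aut(G) is trivial.

1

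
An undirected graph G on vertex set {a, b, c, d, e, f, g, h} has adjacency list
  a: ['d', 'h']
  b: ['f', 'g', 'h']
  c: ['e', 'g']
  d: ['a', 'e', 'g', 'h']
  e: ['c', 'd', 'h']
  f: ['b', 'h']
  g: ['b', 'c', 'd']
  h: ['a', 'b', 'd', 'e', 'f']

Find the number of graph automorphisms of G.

Degrees alone do not determine every vertex (e.g. a and c both have degree 2), but their neighbour-degree multisets differ: N(a) has degrees [4, 5] while N(c) has degrees [3, 3]. Repeating this refinement separates all vertices, so the only automorphism is the identity.

1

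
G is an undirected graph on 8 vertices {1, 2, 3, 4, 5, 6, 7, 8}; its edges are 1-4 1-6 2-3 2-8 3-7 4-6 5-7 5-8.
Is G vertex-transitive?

No

G has two connected components, {2, 3, 5, 7, 8} and {1, 4, 6}; each is 2-regular, so G = C_5 ⊔ C_3. The orbit of 1 under Aut(G) is {1, 4, 6}, which does not contain 2, so G is not vertex-transitive.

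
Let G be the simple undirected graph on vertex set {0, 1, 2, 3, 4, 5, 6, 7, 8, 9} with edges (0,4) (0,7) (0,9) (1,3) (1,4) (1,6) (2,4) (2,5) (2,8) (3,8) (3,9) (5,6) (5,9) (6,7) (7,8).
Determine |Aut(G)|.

G is 3-regular on 10 vertices with no triangles and no 4-cycles (girth 5): this is the Petersen graph. Viewing the Petersen graph as the Kneser graph K(5,2) — vertices are 2-subsets of {1,…,5}, edges join disjoint pairs — its automorphisms are exactly the permutations of the 5-element set, so Aut ≅ S_5 of order 120.

120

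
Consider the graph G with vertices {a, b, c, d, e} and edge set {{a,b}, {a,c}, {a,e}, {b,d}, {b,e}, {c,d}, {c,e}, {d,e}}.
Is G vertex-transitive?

No

Vertex e is the only vertex of degree 4, so every automorphism fixes it; G is not vertex-transitive.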